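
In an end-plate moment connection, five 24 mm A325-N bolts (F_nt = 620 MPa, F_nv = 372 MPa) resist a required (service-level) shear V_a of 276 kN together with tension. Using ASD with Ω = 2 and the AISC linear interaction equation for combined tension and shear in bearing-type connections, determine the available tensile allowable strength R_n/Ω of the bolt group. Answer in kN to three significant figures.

452 kN

A_b = π·24²/4 = 452.4 mm²; f_rv = 276 × 1000 / (5 × 452.4) = 122 MPa.
F'_nt = 1.3 F_nt − (Ω F_nt / F_nv) f_rv = 1.3·620 − (2·620/372)·122 = 399.3 MPa, capped at F_nt → F'_nt = 399.3 MPa.
R_n = F'_nt · A_b · n = 399.3 × 452.4 × 5 / 1000 = 903.1 kN.
Allowable strength R_n/Ω = 903.1 / 2 = 452 kN.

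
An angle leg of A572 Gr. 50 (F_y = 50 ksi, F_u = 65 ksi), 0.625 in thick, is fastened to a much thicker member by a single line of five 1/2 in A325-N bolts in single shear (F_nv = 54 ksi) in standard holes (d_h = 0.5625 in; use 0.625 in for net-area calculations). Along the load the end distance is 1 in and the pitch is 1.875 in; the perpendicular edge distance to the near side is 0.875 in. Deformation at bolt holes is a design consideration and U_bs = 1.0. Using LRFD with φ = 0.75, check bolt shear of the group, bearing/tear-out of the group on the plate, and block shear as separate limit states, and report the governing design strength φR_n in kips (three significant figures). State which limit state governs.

39.8 kips (bolt shear governs)

Bolt shear: A_b = π·0.5²/4 = 0.1963 in²; R_n = 54 × 0.1963 × 5 × 1 = 53.01 kips → 0.75 × 53.01 = 39.8 kips.
Bearing: edge l_c = 0.7188, r_n = 35.04 kips; interior l_c = 1.312, r_n = 48.75 kips; R_n = 35.04 + 4·48.75 = 230 kips → 173 kips.
Block shear: A_gv = 5.312, A_nv = 3.555, A_nt = 0.3516 in²; R_n = min(0.6F_uA_nv, 0.6F_yA_gv) + U_bs·F_u·A_nt = 161.5 kips → 121 kips.
Bolt shear governs: 39.8 kips.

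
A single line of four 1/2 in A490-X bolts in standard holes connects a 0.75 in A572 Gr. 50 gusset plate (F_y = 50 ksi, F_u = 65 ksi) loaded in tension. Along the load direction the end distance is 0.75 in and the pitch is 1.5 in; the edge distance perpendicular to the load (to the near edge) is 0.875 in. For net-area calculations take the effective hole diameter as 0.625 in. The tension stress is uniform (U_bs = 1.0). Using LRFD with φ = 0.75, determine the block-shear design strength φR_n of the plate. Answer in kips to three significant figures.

Shear plane L_v = 0.75 + 3·1.5 = 5.25 in; A_gv = 5.25 × 0.75 = 3.938 in².
A_nv = (5.25 − 3.5·0.625) × 0.75 = 2.297 in².
A_nt = (0.875 − 0.5·0.625) × 0.75 = 0.4219 in².
0.6 F_u A_nv = 89.58 kips; 0.6 F_y A_gv = 118.1 kips → shear rupture governs the shear term.
R_n = 89.58 + 1.0 × 65 × 0.4219 = 117 kips.
Design strength φR_n = 0.75 × 117 = 87.8 kips.

87.8 kips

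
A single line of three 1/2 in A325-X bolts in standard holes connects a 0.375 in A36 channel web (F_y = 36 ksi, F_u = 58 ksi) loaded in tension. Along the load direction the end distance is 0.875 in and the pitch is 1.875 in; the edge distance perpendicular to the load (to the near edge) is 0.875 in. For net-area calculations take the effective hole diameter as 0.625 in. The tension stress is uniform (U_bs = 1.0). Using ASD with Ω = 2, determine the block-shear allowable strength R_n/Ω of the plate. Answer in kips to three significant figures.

Shear plane L_v = 0.875 + 2·1.875 = 4.625 in; A_gv = 4.625 × 0.375 = 1.734 in².
A_nv = (4.625 − 2.5·0.625) × 0.375 = 1.148 in².
A_nt = (0.875 − 0.5·0.625) × 0.375 = 0.2109 in².
0.6 F_u A_nv = 39.97 kips; 0.6 F_y A_gv = 37.46 kips → shear yielding governs the shear term.
R_n = 37.46 + 1.0 × 58 × 0.2109 = 49.7 kips.
Allowable strength R_n/Ω = 49.7 / 2 = 24.8 kips.

24.8 kips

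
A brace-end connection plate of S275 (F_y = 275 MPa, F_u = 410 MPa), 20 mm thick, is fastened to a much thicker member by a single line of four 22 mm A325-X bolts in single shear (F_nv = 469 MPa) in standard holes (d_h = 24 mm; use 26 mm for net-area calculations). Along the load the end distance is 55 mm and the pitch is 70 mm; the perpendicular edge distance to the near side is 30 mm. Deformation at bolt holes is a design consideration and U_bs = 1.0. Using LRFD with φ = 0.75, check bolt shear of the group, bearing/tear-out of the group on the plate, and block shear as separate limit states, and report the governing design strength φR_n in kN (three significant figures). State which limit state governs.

Bolt shear: A_b = π·22²/4 = 380.1 mm²; R_n = 469 × 380.1 × 4 × 1 / 1000 = 713.1 kN → 0.75 × 713.1 = 535 kN.
Bearing: edge l_c = 43, r_n = 423.1 kN; interior l_c = 46, r_n = 433 kN; R_n = 423.1 + 3·433 = 1722 kN → 1290 kN.
Block shear: A_gv = 5300, A_nv = 3480, A_nt = 340 mm²; R_n = min(0.6F_uA_nv, 0.6F_yA_gv) + U_bs·F_u·A_nt = 995.5 kN → 747 kN.
Bolt shear governs: 535 kN.

535 kN (bolt shear governs)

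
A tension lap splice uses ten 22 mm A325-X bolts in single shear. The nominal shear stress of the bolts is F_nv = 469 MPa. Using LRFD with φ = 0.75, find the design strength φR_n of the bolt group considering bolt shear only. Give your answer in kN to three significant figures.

1340 kN

A_b = π × 22² / 4 = 380.1 mm².
R_n = F_nv · A_b · n · n_s = 469 × 380.1 × 10 × 1 / 1000 = 1783 kN.
Design strength φR_n = 0.75 × 1783 = 1340 kN.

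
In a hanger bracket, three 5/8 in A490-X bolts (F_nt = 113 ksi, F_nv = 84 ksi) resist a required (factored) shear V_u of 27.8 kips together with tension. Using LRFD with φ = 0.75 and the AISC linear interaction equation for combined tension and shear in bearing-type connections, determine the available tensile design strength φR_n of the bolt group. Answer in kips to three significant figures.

64 kips

A_b = π·0.625²/4 = 0.3068 in²; f_rv = 27.8 / (3 × 0.3068) = 30.2 ksi.
F'_nt = 1.3 F_nt − (F_nt / φF_nv) f_rv = 1.3·113 − (113/(0.75·84))·30.2 = 92.72 ksi, capped at F_nt → F'_nt = 92.72 ksi.
R_n = F'_nt · A_b · n = 92.72 × 0.3068 × 3 = 85.34 kips.
Design strength φR_n = 0.75 × 85.34 = 64 kips.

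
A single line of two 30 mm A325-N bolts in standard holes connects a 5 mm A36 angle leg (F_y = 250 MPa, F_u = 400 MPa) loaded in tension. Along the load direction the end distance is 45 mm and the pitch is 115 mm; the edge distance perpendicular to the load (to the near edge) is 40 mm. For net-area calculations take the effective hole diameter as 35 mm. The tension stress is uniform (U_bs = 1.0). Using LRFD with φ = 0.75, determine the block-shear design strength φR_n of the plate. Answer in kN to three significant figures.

Shear plane L_v = 45 + 1·115 = 160 mm; A_gv = 160 × 5 = 800 mm².
A_nv = (160 − 1.5·35) × 5 = 537.5 mm².
A_nt = (40 − 0.5·35) × 5 = 112.5 mm².
0.6 F_u A_nv = 129 kN; 0.6 F_y A_gv = 120 kN → shear yielding governs the shear term.
R_n = 120 + 1.0 × 400 × 112.5 / 1000 = 165 kN.
Design strength φR_n = 0.75 × 165 = 124 kN.

124 kN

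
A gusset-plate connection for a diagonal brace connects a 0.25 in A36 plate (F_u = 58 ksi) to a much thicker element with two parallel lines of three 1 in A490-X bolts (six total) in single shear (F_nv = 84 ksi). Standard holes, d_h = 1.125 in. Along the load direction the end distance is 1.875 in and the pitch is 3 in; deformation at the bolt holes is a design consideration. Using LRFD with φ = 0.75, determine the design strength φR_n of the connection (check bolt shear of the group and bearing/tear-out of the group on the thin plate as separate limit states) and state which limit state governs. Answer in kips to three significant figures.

132 kips (bearing governs)

Bolt shear: A_b = π·1²/4 = 0.7854 in²; R_n = 84 × 0.7854 × 6 × 1 = 395.8 kips → 0.75 × 395.8 = 297 kips.
Bearing (1.2 l_c t F_u ≤ 2.4 d t F_u): upper limit = 2.4·1·0.25·58 = 34.8 kips.
  Edge l_c = 1.875 − 1.125/2 = 1.312 → r_n = 22.84 kips; interior l_c = 3 − 1.125 = 1.875 → r_n = 32.62 kips.
  R_n,bearing = 2·22.84 + 4·32.62 = 176.2 kips → 0.75 × 176.2 = 132 kips.
Bearing governs: 132 kips.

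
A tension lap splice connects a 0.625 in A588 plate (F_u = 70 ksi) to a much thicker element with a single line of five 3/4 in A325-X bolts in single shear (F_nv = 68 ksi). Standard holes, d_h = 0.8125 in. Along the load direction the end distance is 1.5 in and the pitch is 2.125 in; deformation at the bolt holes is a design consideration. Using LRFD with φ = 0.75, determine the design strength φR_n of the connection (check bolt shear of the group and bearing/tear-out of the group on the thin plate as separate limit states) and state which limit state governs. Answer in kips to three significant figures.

Bolt shear: A_b = π·0.75²/4 = 0.4418 in²; R_n = 68 × 0.4418 × 5 × 1 = 150.2 kips → 0.75 × 150.2 = 113 kips.
Bearing (1.2 l_c t F_u ≤ 2.4 d t F_u): upper limit = 2.4·0.75·0.625·70 = 78.75 kips.
  Edge l_c = 1.5 − 0.8125/2 = 1.094 → r_n = 57.42 kips; interior l_c = 2.125 − 0.8125 = 1.312 → r_n = 68.91 kips.
  R_n,bearing = 1·57.42 + 4·68.91 = 333 kips → 0.75 × 333 = 250 kips.
Bolt shear governs: 113 kips.

113 kips (bolt shear governs)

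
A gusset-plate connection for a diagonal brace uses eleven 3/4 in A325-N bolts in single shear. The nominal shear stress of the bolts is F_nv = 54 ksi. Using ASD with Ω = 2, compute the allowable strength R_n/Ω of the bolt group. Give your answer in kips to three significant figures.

A_b = π × 0.75² / 4 = 0.4418 in².
R_n = F_nv · A_b · n · n_s = 54 × 0.4418 × 11 × 1 = 262.4 kips.
Allowable strength R_n/Ω = 262.4 / 2 = 131 kips.

131 kips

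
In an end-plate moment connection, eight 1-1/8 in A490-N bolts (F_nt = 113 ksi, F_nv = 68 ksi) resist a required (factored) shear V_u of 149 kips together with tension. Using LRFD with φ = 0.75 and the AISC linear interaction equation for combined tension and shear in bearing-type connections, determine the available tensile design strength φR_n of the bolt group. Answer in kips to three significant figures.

629 kips

A_b = π·1.125²/4 = 0.994 in²; f_rv = 149 / (8 × 0.994) = 18.74 ksi.
F'_nt = 1.3 F_nt − (F_nt / φF_nv) f_rv = 1.3·113 − (113/(0.75·68))·18.74 = 105.4 ksi, capped at F_nt → F'_nt = 105.4 ksi.
R_n = F'_nt · A_b · n = 105.4 × 0.994 × 8 = 838 kips.
Design strength φR_n = 0.75 × 838 = 629 kips.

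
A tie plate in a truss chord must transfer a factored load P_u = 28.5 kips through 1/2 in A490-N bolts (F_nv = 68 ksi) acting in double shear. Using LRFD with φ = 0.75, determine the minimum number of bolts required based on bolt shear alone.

A_b = π·0.5²/4 = 0.1963 in².
Per-bolt design strength φR_n = 0.75 × 68 × 0.1963 × 2 = 20.03 kips.
n ≥ 28.5 / 20.03 = 1.423 → use 2 bolts.

2 bolts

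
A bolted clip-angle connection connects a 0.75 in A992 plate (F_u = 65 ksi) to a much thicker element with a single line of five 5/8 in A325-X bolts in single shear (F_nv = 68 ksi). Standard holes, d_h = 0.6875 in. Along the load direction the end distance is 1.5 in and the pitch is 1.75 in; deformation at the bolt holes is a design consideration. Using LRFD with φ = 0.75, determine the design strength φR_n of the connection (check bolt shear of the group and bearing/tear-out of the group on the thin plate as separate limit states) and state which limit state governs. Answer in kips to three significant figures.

78.2 kips (bolt shear governs)

Bolt shear: A_b = π·0.625²/4 = 0.3068 in²; R_n = 68 × 0.3068 × 5 × 1 = 104.3 kips → 0.75 × 104.3 = 78.2 kips.
Bearing (1.2 l_c t F_u ≤ 2.4 d t F_u): upper limit = 2.4·0.625·0.75·65 = 73.12 kips.
  Edge l_c = 1.5 − 0.6875/2 = 1.156 → r_n = 67.64 kips; interior l_c = 1.75 − 0.6875 = 1.062 → r_n = 62.16 kips.
  R_n,bearing = 1·67.64 + 4·62.16 = 316.3 kips → 0.75 × 316.3 = 237 kips.
Bolt shear governs: 78.2 kips.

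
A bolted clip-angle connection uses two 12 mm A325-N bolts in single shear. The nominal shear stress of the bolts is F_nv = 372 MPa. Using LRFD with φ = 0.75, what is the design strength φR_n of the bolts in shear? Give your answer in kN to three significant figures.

A_b = π × 12² / 4 = 113.1 mm².
R_n = F_nv · A_b · n · n_s = 372 × 113.1 × 2 × 1 / 1000 = 84.14 kN.
Design strength φR_n = 0.75 × 84.14 = 63.1 kN.

63.1 kN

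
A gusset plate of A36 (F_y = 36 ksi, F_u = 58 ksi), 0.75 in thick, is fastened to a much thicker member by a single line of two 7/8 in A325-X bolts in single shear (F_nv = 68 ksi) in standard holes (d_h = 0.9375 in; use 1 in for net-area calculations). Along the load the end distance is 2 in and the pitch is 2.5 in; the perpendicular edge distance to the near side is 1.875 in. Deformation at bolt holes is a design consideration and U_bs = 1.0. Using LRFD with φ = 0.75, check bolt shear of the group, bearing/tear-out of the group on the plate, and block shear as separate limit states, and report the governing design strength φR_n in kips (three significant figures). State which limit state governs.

Bolt shear: A_b = π·0.875²/4 = 0.6013 in²; R_n = 68 × 0.6013 × 2 × 1 = 81.78 kips → 0.75 × 81.78 = 61.3 kips.
Bearing: edge l_c = 1.531, r_n = 79.93 kips; interior l_c = 1.562, r_n = 81.56 kips; R_n = 79.93 + 1·81.56 = 161.5 kips → 121 kips.
Block shear: A_gv = 3.375, A_nv = 2.25, A_nt = 1.031 in²; R_n = min(0.6F_uA_nv, 0.6F_yA_gv) + U_bs·F_u·A_nt = 132.7 kips → 99.5 kips.
Bolt shear governs: 61.3 kips.

61.3 kips (bolt shear governs)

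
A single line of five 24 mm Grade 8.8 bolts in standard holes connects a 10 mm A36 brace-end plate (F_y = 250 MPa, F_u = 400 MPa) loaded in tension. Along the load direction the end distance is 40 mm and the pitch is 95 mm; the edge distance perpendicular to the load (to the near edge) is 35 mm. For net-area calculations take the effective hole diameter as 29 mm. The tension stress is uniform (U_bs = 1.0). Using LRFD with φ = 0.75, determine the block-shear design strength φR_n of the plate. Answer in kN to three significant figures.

Shear plane L_v = 40 + 4·95 = 420 mm; A_gv = 420 × 10 = 4200 mm².
A_nv = (420 − 4.5·29) × 10 = 2895 mm².
A_nt = (35 − 0.5·29) × 10 = 205 mm².
0.6 F_u A_nv = 694.8 kN; 0.6 F_y A_gv = 630 kN → shear yielding governs the shear term.
R_n = 630 + 1.0 × 400 × 205 / 1000 = 712 kN.
Design strength φR_n = 0.75 × 712 = 534 kN.

534 kN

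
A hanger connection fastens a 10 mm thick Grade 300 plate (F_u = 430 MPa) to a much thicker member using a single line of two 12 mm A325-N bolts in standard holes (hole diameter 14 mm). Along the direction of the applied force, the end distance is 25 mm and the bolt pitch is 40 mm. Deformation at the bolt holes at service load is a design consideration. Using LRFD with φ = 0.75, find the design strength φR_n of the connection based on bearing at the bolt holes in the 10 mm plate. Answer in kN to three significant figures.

Per bolt r_n = 1.2 l_c t F_u ≤ 2.4 d t F_u; upper limit = 2.4 × 12 × 10 × 430 / 1000 = 123.8 kN.
Edge bolt: l_c = 25 − 14/2 = 18 mm → 1.2 × 18 × 10 × 430 / 1000 = 92.88 → r_n = 92.88 kN.
Interior bolts: l_c = 40 − 14 = 26 mm → 1.2 × 26 × 10 × 430 / 1000 = 134.2 → r_n = 123.8 kN.
R_n = 1 × 92.88 + 1 × 123.8 = 216.7 kN.
Design strength φR_n = 0.75 × 216.7 = 163 kN.

163 kN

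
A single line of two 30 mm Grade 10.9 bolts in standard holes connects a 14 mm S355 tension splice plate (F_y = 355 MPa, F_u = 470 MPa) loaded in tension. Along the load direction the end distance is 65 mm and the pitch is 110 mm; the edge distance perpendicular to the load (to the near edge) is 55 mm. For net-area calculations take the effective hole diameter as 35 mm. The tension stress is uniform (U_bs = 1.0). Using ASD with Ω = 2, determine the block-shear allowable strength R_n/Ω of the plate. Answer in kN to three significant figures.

365 kN

Shear plane L_v = 65 + 1·110 = 175 mm; A_gv = 175 × 14 = 2450 mm².
A_nv = (175 − 1.5·35) × 14 = 1715 mm².
A_nt = (55 − 0.5·35) × 14 = 525 mm².
0.6 F_u A_nv = 483.6 kN; 0.6 F_y A_gv = 521.9 kN → shear rupture governs the shear term.
R_n = 483.6 + 1.0 × 470 × 525 / 1000 = 730.4 kN.
Allowable strength R_n/Ω = 730.4 / 2 = 365 kN.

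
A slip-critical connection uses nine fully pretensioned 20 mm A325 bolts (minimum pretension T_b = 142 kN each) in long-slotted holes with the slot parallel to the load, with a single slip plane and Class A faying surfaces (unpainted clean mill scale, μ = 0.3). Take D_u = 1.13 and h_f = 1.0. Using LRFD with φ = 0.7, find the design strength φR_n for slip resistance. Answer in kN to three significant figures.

R_n = μ · D_u · h_f · T_b · n_s · n_b = 0.3 × 1.13 × 1.0 × 142 × 1 × 9 = 433.2 kN.
Design strength φR_n = 0.7 × 433.2 = 303 kN.

303 kN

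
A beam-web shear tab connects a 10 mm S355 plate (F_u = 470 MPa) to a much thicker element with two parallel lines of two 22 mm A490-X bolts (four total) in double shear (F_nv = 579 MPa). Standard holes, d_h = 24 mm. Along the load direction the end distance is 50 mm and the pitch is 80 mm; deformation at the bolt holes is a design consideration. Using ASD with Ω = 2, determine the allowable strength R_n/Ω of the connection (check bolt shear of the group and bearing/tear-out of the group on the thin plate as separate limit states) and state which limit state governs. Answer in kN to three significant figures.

Bolt shear: A_b = π·22²/4 = 380.1 mm²; R_n = 579 × 380.1 × 4 × 2 / 1000 = 1761 kN → 1761 / 2 = 880 kN.
Bearing (1.2 l_c t F_u ≤ 2.4 d t F_u): upper limit = 2.4·22·10·470 / 1000 = 248.2 kN.
  Edge l_c = 50 − 24/2 = 38 → r_n = 214.3 kN; interior l_c = 80 − 24 = 56 → r_n = 248.2 kN.
  R_n,bearing = 2·214.3 + 2·248.2 = 925 kN → 925 / 2 = 462 kN.
Bearing governs: 462 kN.

462 kN (bearing governs)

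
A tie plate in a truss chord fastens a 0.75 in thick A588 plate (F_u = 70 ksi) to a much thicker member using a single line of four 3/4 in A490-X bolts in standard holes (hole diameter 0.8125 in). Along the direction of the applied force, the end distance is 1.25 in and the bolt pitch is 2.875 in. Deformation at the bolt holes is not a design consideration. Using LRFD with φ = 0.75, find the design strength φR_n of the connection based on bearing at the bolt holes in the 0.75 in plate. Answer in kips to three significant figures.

316 kips

Per bolt r_n = 1.5 l_c t F_u ≤ 3.0 d t F_u; upper limit = 3.0 × 0.75 × 0.75 × 70 = 118.1 kips.
Edge bolt: l_c = 1.25 − 0.8125/2 = 0.8438 in → 1.5 × 0.8438 × 0.75 × 70 = 66.45 → r_n = 66.45 kips.
Interior bolts: l_c = 2.875 − 0.8125 = 2.062 in → 1.5 × 2.062 × 0.75 × 70 = 162.4 → r_n = 118.1 kips.
R_n = 1 × 66.45 + 3 × 118.1 = 420.8 kips.
Design strength φR_n = 0.75 × 420.8 = 316 kips.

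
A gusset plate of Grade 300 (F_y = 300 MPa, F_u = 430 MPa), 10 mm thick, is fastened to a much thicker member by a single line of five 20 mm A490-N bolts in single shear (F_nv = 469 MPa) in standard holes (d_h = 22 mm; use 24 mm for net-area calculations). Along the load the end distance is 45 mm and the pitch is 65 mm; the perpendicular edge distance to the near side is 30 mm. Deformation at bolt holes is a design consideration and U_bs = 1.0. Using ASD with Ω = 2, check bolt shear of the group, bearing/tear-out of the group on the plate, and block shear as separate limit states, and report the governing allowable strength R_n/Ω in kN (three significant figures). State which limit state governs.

293 kN (block shear governs)

Bolt shear: A_b = π·20²/4 = 314.2 mm²; R_n = 469 × 314.2 × 5 × 1 / 1000 = 736.7 kN → 736.7 / 2 = 368 kN.
Bearing: edge l_c = 34, r_n = 175.4 kN; interior l_c = 43, r_n = 206.4 kN; R_n = 175.4 + 4·206.4 = 1001 kN → 501 kN.
Block shear: A_gv = 3050, A_nv = 1970, A_nt = 180 mm²; R_n = min(0.6F_uA_nv, 0.6F_yA_gv) + U_bs·F_u·A_nt = 585.7 kN → 293 kN.
Block shear governs: 293 kN.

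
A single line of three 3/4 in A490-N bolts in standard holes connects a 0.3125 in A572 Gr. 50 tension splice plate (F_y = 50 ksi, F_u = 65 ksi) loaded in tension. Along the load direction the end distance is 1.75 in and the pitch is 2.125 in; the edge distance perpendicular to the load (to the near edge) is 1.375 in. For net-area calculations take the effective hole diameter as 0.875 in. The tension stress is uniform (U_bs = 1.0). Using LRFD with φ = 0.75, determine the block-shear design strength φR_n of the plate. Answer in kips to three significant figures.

Shear plane L_v = 1.75 + 2·2.125 = 6 in; A_gv = 6 × 0.3125 = 1.875 in².
A_nv = (6 − 2.5·0.875) × 0.3125 = 1.191 in².
A_nt = (1.375 − 0.5·0.875) × 0.3125 = 0.293 in².
0.6 F_u A_nv = 46.46 kips; 0.6 F_y A_gv = 56.25 kips → shear rupture governs the shear term.
R_n = 46.46 + 1.0 × 65 × 0.293 = 65.51 kips.
Design strength φR_n = 0.75 × 65.51 = 49.1 kips.

49.1 kips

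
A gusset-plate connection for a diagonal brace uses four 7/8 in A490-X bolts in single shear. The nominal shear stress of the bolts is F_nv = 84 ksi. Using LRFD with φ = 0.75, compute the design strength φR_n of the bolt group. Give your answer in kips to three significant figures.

152 kips

A_b = π × 0.875² / 4 = 0.6013 in².
R_n = F_nv · A_b · n · n_s = 84 × 0.6013 × 4 × 1 = 202 kips.
Design strength φR_n = 0.75 × 202 = 152 kips.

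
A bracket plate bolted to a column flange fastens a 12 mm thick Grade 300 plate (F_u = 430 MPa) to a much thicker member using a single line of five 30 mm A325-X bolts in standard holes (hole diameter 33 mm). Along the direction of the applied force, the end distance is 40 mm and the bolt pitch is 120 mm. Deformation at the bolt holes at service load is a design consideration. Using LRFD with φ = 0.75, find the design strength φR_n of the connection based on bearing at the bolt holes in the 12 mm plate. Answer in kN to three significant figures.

1220 kN

Per bolt r_n = 1.2 l_c t F_u ≤ 2.4 d t F_u; upper limit = 2.4 × 30 × 12 × 430 / 1000 = 371.5 kN.
Edge bolt: l_c = 40 − 33/2 = 23.5 mm → 1.2 × 23.5 × 12 × 430 / 1000 = 145.5 → r_n = 145.5 kN.
Interior bolts: l_c = 120 − 33 = 87 mm → 1.2 × 87 × 12 × 430 / 1000 = 538.7 → r_n = 371.5 kN.
R_n = 1 × 145.5 + 4 × 371.5 = 1632 kN.
Design strength φR_n = 0.75 × 1632 = 1220 kN.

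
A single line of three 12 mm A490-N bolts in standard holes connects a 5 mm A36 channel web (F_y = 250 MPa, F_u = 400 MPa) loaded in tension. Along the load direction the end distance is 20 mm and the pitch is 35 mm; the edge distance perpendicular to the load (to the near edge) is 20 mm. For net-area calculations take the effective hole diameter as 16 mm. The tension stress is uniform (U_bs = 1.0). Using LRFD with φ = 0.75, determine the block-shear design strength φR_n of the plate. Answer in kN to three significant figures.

63 kN

Shear plane L_v = 20 + 2·35 = 90 mm; A_gv = 90 × 5 = 450 mm².
A_nv = (90 − 2.5·16) × 5 = 250 mm².
A_nt = (20 − 0.5·16) × 5 = 60 mm².
0.6 F_u A_nv = 60 kN; 0.6 F_y A_gv = 67.5 kN → shear rupture governs the shear term.
R_n = 60 + 1.0 × 400 × 60 / 1000 = 84 kN.
Design strength φR_n = 0.75 × 84 = 63 kN.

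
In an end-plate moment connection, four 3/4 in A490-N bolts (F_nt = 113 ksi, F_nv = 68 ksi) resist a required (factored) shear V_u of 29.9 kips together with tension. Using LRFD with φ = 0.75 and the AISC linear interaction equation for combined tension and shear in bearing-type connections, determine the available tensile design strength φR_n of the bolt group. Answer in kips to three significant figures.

A_b = π·0.75²/4 = 0.4418 in²; f_rv = 29.9 / (4 × 0.4418) = 16.92 ksi.
F'_nt = 1.3 F_nt − (F_nt / φF_nv) f_rv = 1.3·113 − (113/(0.75·68))·16.92 = 109.4 ksi, capped at F_nt → F'_nt = 109.4 ksi.
R_n = F'_nt · A_b · n = 109.4 × 0.4418 × 4 = 193.3 kips.
Design strength φR_n = 0.75 × 193.3 = 145 kips.

145 kips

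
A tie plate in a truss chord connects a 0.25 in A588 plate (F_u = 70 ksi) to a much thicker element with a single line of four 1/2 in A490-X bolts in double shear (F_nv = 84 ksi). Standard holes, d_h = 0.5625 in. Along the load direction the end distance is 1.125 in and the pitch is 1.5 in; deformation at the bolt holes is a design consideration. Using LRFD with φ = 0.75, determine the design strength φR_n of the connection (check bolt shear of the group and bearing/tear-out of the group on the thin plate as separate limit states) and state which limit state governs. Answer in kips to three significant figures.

Bolt shear: A_b = π·0.5²/4 = 0.1963 in²; R_n = 84 × 0.1963 × 4 × 2 = 131.9 kips → 0.75 × 131.9 = 99 kips.
Bearing (1.2 l_c t F_u ≤ 2.4 d t F_u): upper limit = 2.4·0.5·0.25·70 = 21 kips.
  Edge l_c = 1.125 − 0.5625/2 = 0.8438 → r_n = 17.72 kips; interior l_c = 1.5 − 0.5625 = 0.9375 → r_n = 19.69 kips.
  R_n,bearing = 1·17.72 + 3·19.69 = 76.78 kips → 0.75 × 76.78 = 57.6 kips.
Bearing governs: 57.6 kips.

57.6 kips (bearing governs)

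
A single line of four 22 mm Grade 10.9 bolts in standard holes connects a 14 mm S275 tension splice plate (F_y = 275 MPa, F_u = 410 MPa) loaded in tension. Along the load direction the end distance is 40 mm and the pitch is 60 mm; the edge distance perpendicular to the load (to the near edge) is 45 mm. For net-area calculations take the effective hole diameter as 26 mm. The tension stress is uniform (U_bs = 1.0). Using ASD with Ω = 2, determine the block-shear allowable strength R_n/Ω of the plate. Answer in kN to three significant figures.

Shear plane L_v = 40 + 3·60 = 220 mm; A_gv = 220 × 14 = 3080 mm².
A_nv = (220 − 3.5·26) × 14 = 1806 mm².
A_nt = (45 − 0.5·26) × 14 = 448 mm².
0.6 F_u A_nv = 444.3 kN; 0.6 F_y A_gv = 508.2 kN → shear rupture governs the shear term.
R_n = 444.3 + 1.0 × 410 × 448 / 1000 = 628 kN.
Allowable strength R_n/Ω = 628 / 2 = 314 kN.

314 kN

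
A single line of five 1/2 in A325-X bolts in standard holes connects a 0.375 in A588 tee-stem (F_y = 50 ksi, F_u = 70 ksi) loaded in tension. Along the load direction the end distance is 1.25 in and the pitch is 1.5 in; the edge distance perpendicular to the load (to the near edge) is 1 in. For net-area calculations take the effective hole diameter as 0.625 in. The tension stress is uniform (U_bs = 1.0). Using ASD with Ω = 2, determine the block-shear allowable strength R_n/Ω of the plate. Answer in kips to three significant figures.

Shear plane L_v = 1.25 + 4·1.5 = 7.25 in; A_gv = 7.25 × 0.375 = 2.719 in².
A_nv = (7.25 − 4.5·0.625) × 0.375 = 1.664 in².
A_nt = (1 − 0.5·0.625) × 0.375 = 0.2578 in².
0.6 F_u A_nv = 69.89 kips; 0.6 F_y A_gv = 81.56 kips → shear rupture governs the shear term.
R_n = 69.89 + 1.0 × 70 × 0.2578 = 87.94 kips.
Allowable strength R_n/Ω = 87.94 / 2 = 44 kips.

44 kips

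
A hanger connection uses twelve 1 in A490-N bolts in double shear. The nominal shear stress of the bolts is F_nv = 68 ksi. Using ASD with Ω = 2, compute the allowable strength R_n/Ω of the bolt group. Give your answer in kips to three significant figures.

641 kips

A_b = π × 1² / 4 = 0.7854 in².
R_n = F_nv · A_b · n · n_s = 68 × 0.7854 × 12 × 2 = 1282 kips.
Allowable strength R_n/Ω = 1282 / 2 = 641 kips.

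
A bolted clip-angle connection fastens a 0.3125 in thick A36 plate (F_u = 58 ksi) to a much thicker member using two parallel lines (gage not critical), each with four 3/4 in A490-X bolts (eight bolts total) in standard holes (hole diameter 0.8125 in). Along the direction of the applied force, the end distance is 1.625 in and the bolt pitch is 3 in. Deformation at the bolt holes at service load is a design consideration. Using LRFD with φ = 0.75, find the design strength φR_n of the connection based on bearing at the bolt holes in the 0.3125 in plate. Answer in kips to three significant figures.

187 kips

Per bolt r_n = 1.2 l_c t F_u ≤ 2.4 d t F_u; upper limit = 2.4 × 0.75 × 0.3125 × 58 = 32.62 kips.
Edge bolt: l_c = 1.625 − 0.8125/2 = 1.219 in → 1.2 × 1.219 × 0.3125 × 58 = 26.51 → r_n = 26.51 kips.
Interior bolts: l_c = 3 − 0.8125 = 2.188 in → 1.2 × 2.188 × 0.3125 × 58 = 47.58 → r_n = 32.62 kips.
R_n = 2 × 26.51 + 6 × 32.62 = 248.8 kips.
Design strength φR_n = 0.75 × 248.8 = 187 kips.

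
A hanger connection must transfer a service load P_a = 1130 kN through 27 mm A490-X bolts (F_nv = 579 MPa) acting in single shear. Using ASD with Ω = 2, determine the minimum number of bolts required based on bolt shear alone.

7 bolts

A_b = π·27²/4 = 572.6 mm².
Per-bolt allowable strength R_n/Ω = 579 × 572.6 × 1 / 1000 / 2 = 165.8 kN.
n ≥ 1130 / 165.8 = 6.817 → use 7 bolts.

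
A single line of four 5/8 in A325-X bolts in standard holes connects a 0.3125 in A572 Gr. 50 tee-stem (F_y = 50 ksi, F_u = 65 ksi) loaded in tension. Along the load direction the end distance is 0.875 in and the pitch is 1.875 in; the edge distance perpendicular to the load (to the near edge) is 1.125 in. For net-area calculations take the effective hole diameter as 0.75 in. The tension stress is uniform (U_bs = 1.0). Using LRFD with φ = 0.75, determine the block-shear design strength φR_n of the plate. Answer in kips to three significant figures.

46.8 kips

Shear plane L_v = 0.875 + 3·1.875 = 6.5 in; A_gv = 6.5 × 0.3125 = 2.031 in².
A_nv = (6.5 − 3.5·0.75) × 0.3125 = 1.211 in².
A_nt = (1.125 − 0.5·0.75) × 0.3125 = 0.2344 in².
0.6 F_u A_nv = 47.23 kips; 0.6 F_y A_gv = 60.94 kips → shear rupture governs the shear term.
R_n = 47.23 + 1.0 × 65 × 0.2344 = 62.46 kips.
Design strength φR_n = 0.75 × 62.46 = 46.8 kips.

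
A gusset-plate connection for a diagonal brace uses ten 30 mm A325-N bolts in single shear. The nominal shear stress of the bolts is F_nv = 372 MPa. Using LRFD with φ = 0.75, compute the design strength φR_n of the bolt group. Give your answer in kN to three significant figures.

A_b = π × 30² / 4 = 706.9 mm².
R_n = F_nv · A_b · n · n_s = 372 × 706.9 × 10 × 1 / 1000 = 2630 kN.
Design strength φR_n = 0.75 × 2630 = 1970 kN.

1970 kN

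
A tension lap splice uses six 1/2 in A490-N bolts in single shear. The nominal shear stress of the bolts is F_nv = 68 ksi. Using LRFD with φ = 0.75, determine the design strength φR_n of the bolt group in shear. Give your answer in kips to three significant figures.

60.1 kips

A_b = π × 0.5² / 4 = 0.1963 in².
R_n = F_nv · A_b · n · n_s = 68 × 0.1963 × 6 × 1 = 80.11 kips.
Design strength φR_n = 0.75 × 80.11 = 60.1 kips.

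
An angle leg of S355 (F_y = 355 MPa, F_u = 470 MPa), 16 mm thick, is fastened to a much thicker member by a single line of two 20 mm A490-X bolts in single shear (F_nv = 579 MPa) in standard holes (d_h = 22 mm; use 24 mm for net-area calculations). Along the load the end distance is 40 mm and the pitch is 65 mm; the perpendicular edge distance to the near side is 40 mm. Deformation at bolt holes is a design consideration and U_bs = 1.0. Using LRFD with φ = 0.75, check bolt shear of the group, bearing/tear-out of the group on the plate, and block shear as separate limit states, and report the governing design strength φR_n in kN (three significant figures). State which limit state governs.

273 kN (bolt shear governs)

Bolt shear: A_b = π·20²/4 = 314.2 mm²; R_n = 579 × 314.2 × 2 × 1 / 1000 = 363.8 kN → 0.75 × 363.8 = 273 kN.
Bearing: edge l_c = 29, r_n = 261.7 kN; interior l_c = 43, r_n = 361 kN; R_n = 261.7 + 1·361 = 622.7 kN → 467 kN.
Block shear: A_gv = 1680, A_nv = 1104, A_nt = 448 mm²; R_n = min(0.6F_uA_nv, 0.6F_yA_gv) + U_bs·F_u·A_nt = 521.9 kN → 391 kN.
Bolt shear governs: 273 kN.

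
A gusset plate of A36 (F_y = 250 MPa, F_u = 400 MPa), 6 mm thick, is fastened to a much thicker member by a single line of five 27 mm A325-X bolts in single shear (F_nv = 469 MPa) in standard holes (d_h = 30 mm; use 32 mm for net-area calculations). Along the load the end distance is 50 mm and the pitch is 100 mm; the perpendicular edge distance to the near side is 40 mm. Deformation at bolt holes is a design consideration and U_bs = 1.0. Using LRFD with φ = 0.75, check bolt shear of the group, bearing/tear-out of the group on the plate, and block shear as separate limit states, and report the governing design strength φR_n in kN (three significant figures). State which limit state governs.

347 kN (block shear governs)

Bolt shear: A_b = π·27²/4 = 572.6 mm²; R_n = 469 × 572.6 × 5 × 1 / 1000 = 1343 kN → 0.75 × 1343 = 1010 kN.
Bearing: edge l_c = 35, r_n = 100.8 kN; interior l_c = 70, r_n = 155.5 kN; R_n = 100.8 + 4·155.5 = 722.9 kN → 542 kN.
Block shear: A_gv = 2700, A_nv = 1836, A_nt = 144 mm²; R_n = min(0.6F_uA_nv, 0.6F_yA_gv) + U_bs·F_u·A_nt = 462.6 kN → 347 kN.
Block shear governs: 347 kN.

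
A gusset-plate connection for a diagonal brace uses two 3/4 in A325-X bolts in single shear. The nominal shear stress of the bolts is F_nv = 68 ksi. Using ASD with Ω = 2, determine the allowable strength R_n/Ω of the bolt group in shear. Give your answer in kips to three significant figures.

30 kips

A_b = π × 0.75² / 4 = 0.4418 in².
R_n = F_nv · A_b · n · n_s = 68 × 0.4418 × 2 × 1 = 60.08 kips.
Allowable strength R_n/Ω = 60.08 / 2 = 30 kips.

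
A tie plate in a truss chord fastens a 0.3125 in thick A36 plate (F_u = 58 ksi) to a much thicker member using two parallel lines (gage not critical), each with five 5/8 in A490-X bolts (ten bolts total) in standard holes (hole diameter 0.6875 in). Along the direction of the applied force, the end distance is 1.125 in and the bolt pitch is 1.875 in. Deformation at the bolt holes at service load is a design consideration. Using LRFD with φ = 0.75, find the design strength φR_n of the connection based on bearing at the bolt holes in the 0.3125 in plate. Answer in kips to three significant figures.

180 kips

Per bolt r_n = 1.2 l_c t F_u ≤ 2.4 d t F_u; upper limit = 2.4 × 0.625 × 0.3125 × 58 = 27.19 kips.
Edge bolt: l_c = 1.125 − 0.6875/2 = 0.7812 in → 1.2 × 0.7812 × 0.3125 × 58 = 16.99 → r_n = 16.99 kips.
Interior bolts: l_c = 1.875 − 0.6875 = 1.188 in → 1.2 × 1.188 × 0.3125 × 58 = 25.83 → r_n = 25.83 kips.
R_n = 2 × 16.99 + 8 × 25.83 = 240.6 kips.
Design strength φR_n = 0.75 × 240.6 = 180 kips.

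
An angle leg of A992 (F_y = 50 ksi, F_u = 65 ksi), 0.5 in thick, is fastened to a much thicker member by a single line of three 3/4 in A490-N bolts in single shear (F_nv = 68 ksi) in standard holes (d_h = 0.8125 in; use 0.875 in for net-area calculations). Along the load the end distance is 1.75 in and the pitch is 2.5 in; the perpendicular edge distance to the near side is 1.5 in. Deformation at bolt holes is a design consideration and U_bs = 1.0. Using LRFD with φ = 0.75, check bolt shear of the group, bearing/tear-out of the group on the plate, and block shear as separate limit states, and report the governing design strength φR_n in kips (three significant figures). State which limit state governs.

Bolt shear: A_b = π·0.75²/4 = 0.4418 in²; R_n = 68 × 0.4418 × 3 × 1 = 90.12 kips → 0.75 × 90.12 = 67.6 kips.
Bearing: edge l_c = 1.344, r_n = 52.41 kips; interior l_c = 1.688, r_n = 58.5 kips; R_n = 52.41 + 2·58.5 = 169.4 kips → 127 kips.
Block shear: A_gv = 3.375, A_nv = 2.281, A_nt = 0.5312 in²; R_n = min(0.6F_uA_nv, 0.6F_yA_gv) + U_bs·F_u·A_nt = 123.5 kips → 92.6 kips.
Bolt shear governs: 67.6 kips.

67.6 kips (bolt shear governs)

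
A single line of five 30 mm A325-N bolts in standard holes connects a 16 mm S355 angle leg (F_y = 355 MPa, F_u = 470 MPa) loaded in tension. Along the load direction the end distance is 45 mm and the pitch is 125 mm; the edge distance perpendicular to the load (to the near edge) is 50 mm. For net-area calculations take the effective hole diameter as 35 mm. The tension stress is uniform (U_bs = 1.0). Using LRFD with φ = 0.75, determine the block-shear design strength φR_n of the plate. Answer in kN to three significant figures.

1490 kN

Shear plane L_v = 45 + 4·125 = 545 mm; A_gv = 545 × 16 = 8720 mm².
A_nv = (545 − 4.5·35) × 16 = 6200 mm².
A_nt = (50 − 0.5·35) × 16 = 520 mm².
0.6 F_u A_nv = 1748 kN; 0.6 F_y A_gv = 1857 kN → shear rupture governs the shear term.
R_n = 1748 + 1.0 × 470 × 520 / 1000 = 1993 kN.
Design strength φR_n = 0.75 × 1993 = 1490 kN.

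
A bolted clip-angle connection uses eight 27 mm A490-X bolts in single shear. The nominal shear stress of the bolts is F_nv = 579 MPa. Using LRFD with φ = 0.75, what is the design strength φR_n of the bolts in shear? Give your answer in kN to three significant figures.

A_b = π × 27² / 4 = 572.6 mm².
R_n = F_nv · A_b · n · n_s = 579 × 572.6 × 8 × 1 / 1000 = 2652 kN.
Design strength φR_n = 0.75 × 2652 = 1990 kN.

1990 kN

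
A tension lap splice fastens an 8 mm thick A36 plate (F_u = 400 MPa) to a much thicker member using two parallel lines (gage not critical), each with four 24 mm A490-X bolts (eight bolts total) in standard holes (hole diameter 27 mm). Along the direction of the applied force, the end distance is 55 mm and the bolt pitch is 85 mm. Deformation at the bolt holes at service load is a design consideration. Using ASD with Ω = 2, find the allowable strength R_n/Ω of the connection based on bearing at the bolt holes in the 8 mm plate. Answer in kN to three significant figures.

712 kN

Per bolt r_n = 1.2 l_c t F_u ≤ 2.4 d t F_u; upper limit = 2.4 × 24 × 8 × 400 / 1000 = 184.3 kN.
Edge bolt: l_c = 55 − 27/2 = 41.5 mm → 1.2 × 41.5 × 8 × 400 / 1000 = 159.4 → r_n = 159.4 kN.
Interior bolts: l_c = 85 − 27 = 58 mm → 1.2 × 58 × 8 × 400 / 1000 = 222.7 → r_n = 184.3 kN.
R_n = 2 × 159.4 + 6 × 184.3 = 1425 kN.
Allowable strength R_n/Ω = 1425 / 2 = 712 kN.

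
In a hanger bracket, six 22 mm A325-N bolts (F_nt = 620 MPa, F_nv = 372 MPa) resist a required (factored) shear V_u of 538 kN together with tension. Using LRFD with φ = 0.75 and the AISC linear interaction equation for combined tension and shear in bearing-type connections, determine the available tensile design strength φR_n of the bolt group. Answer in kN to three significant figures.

A_b = π·22²/4 = 380.1 mm²; f_rv = 538 × 1000 / (6 × 380.1) = 235.9 MPa.
F'_nt = 1.3 F_nt − (F_nt / φF_nv) f_rv = 1.3·620 − (620/(0.75·372))·235.9 = 281.8 MPa, capped at F_nt → F'_nt = 281.8 MPa.
R_n = F'_nt · A_b · n = 281.8 × 380.1 × 6 / 1000 = 642.8 kN.
Design strength φR_n = 0.75 × 642.8 = 482 kN.

482 kN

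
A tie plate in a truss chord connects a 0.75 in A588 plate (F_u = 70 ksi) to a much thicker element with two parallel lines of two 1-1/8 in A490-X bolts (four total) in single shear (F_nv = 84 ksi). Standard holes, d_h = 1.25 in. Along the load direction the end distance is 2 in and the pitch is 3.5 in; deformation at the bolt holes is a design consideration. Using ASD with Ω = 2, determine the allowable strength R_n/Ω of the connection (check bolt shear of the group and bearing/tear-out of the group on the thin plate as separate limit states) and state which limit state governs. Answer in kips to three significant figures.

167 kips (bolt shear governs)

Bolt shear: A_b = π·1.125²/4 = 0.994 in²; R_n = 84 × 0.994 × 4 × 1 = 334 kips → 334 / 2 = 167 kips.
Bearing (1.2 l_c t F_u ≤ 2.4 d t F_u): upper limit = 2.4·1.125·0.75·70 = 141.8 kips.
  Edge l_c = 2 − 1.25/2 = 1.375 → r_n = 86.62 kips; interior l_c = 3.5 − 1.25 = 2.25 → r_n = 141.8 kips.
  R_n,bearing = 2·86.62 + 2·141.8 = 456.8 kips → 456.8 / 2 = 228 kips.
Bolt shear governs: 167 kips.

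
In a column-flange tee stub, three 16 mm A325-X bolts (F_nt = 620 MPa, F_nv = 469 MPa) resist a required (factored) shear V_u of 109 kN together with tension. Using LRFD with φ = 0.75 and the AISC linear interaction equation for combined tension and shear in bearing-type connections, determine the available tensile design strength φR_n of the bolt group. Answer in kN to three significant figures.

A_b = π·16²/4 = 201.1 mm²; f_rv = 109 × 1000 / (3 × 201.1) = 180.7 MPa.
F'_nt = 1.3 F_nt − (F_nt / φF_nv) f_rv = 1.3·620 − (620/(0.75·469))·180.7 = 487.5 MPa, capped at F_nt → F'_nt = 487.5 MPa.
R_n = F'_nt · A_b · n = 487.5 × 201.1 × 3 / 1000 = 294 kN.
Design strength φR_n = 0.75 × 294 = 221 kN.

221 kN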